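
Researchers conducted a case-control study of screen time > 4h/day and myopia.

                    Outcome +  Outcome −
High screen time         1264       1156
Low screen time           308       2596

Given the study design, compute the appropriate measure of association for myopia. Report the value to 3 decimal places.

9.216

Cells: a = 1264, b = 1156, c = 308, d = 2596.
This is a case-control study: participants were sampled on outcome status, so risks in the source population cannot be estimated directly — relative risk is not valid here. The odds ratio is the appropriate measure.
OR = (a·d)/(b·c) = (1264 × 2596) / (1156 × 308) = 3281344 / 356048 = 9.21602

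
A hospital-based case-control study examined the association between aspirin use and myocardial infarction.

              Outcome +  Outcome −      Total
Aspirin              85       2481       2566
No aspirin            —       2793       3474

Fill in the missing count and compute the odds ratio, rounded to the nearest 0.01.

0.14

The missing cell is in the unexposed row: 3474 − 2793 = 681.
So a = 85, b = 2481, c = 681, d = 2793.
OR = (a·d)/(b·c) = (85 × 2793) / (2481 × 681) = 237405 / 1689561 = 0.14051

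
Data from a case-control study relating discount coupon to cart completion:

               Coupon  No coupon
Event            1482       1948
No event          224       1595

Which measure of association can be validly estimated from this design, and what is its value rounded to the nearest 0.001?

5.417

Reading the table with exposure as columns: a = 1482 (Coupon, case), b = 224 (Coupon, non-case), c = 1948 (No coupon, case), d = 1595.
This is a case-control study: participants were sampled on outcome status, so risks in the source population cannot be estimated directly — relative risk is not valid here. The odds ratio is the appropriate measure.
OR = (a·d)/(b·c) = (1482 × 1595) / (224 × 1948) = 2363790 / 436352 = 5.41716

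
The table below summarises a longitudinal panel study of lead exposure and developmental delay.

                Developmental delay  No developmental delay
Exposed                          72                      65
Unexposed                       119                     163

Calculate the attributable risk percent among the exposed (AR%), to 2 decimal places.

Cells: a = 72, b = 65, c = 119, d = 163.
Risk in exposed = 72/137 = 0.52555; risk in unexposed = 119/282 = 0.42199.
RR = 0.52555/0.42199 = 1.24541
AR% = (RR − 1)/RR × 100 = (1.24541 − 1)/1.24541 × 100 = 19.7055%

19.71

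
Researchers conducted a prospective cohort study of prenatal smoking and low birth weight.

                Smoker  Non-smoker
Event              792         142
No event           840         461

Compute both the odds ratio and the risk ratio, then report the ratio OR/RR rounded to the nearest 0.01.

Reading the table with exposure as columns: a = 792 (Smoker, case), b = 840 (Smoker, non-case), c = 142 (Non-smoker, case), d = 461.
OR = (792·461)/(840·142) = 365112/119280 = 3.06097
Risk in exposed = 792/1632 = 0.48529; risk in unexposed = 142/603 = 0.23549; RR = 2.06079
OR/RR = 3.06097 / 2.06079 = 1.48534
The outcome is not rare, so the OR lies further from 1 than the RR.

1.49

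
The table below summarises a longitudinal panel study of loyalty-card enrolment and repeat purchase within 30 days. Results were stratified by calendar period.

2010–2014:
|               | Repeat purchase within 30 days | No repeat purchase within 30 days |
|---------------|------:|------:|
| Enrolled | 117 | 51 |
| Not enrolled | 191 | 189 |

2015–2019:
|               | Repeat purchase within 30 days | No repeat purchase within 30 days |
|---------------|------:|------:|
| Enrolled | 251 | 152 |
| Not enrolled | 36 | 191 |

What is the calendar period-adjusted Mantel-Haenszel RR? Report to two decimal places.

2.10

RR_MH = Σ(aᵢ·n₀ᵢ/nᵢ) / Σ(cᵢ·n₁ᵢ/nᵢ), with n₁ᵢ = aᵢ+bᵢ (exposed), n₀ᵢ = cᵢ+dᵢ (unexposed), nᵢ = n₁ᵢ+n₀ᵢ.
Stratum 1 (2010–2014): n₁ = 168, n₀ = 380, n = 548; a·n₀/n = 117·380/548 = 81.1314; c·n₁/n = 191·168/548 = 58.5547
Stratum 2 (2015–2019): n₁ = 403, n₀ = 227, n = 630; a·n₀/n = 251·227/630 = 90.4397; c·n₁/n = 36·403/630 = 23.0286
RR_MH = (81.1314 + 90.4397) / (58.5547 + 23.0286) = 171.5711 / 81.5833 = 2.10302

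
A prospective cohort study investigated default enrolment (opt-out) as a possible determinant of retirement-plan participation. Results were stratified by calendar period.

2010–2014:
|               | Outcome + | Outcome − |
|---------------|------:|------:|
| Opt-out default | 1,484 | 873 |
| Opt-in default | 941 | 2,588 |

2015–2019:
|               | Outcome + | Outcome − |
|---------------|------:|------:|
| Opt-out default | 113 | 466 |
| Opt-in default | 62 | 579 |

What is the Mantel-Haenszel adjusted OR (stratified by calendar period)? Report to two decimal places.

4.33

OR_MH = Σ(aᵢdᵢ/nᵢ) / Σ(bᵢcᵢ/nᵢ), where nᵢ is the stratum total.
Stratum 1 (2010–2014): n = 5886; a·d/n = 1484·2588/5886 = 652.4961; b·c/n = 873·941/5886 = 139.5673
Stratum 2 (2015–2019): n = 1220; a·d/n = 113·579/1220 = 53.6287; b·c/n = 466·62/1220 = 23.6820
OR_MH = (652.4961 + 53.6287) / (139.5673 + 23.6820) = 706.1248 / 163.2492 = 4.32544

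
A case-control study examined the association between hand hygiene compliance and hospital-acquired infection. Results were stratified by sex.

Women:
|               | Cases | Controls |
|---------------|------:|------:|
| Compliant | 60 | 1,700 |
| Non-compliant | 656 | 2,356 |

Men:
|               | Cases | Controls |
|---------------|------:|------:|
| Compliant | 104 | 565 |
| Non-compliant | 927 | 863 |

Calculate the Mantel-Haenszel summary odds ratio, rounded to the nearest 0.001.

OR_MH = Σ(aᵢdᵢ/nᵢ) / Σ(bᵢcᵢ/nᵢ), where nᵢ is the stratum total.
Stratum 1 (Women): n = 4772; a·d/n = 60·2356/4772 = 29.6228; b·c/n = 1700·656/4772 = 233.6966
Stratum 2 (Men): n = 2459; a·d/n = 104·863/2459 = 36.4994; b·c/n = 565·927/2459 = 212.9951
OR_MH = (29.6228 + 36.4994) / (233.6966 + 212.9951) = 66.1222 / 446.6917 = 0.14803

0.148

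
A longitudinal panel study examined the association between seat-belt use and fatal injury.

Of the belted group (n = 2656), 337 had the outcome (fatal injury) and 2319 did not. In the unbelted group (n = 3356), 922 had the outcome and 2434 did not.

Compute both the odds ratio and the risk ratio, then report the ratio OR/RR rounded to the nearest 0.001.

From the description: a = 337, b = 2319, c = 922, d = 2434.
OR = (337·2434)/(2319·922) = 820258/2138118 = 0.38364
Risk in exposed = 337/2656 = 0.12688; risk in unexposed = 922/3356 = 0.27473; RR = 0.46184
OR/RR = 0.38364 / 0.46184 = 0.83067
The outcome is not rare, so the OR lies further from 1 than the RR.

0.831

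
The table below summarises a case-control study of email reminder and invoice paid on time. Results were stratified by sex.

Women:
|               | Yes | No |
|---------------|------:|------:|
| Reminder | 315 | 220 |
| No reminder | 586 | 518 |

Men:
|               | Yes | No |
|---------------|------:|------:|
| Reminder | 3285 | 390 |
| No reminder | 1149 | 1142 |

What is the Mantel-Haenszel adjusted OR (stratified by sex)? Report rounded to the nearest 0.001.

OR_MH = Σ(aᵢdᵢ/nᵢ) / Σ(bᵢcᵢ/nᵢ), where nᵢ is the stratum total.
Stratum 1 (Women): n = 1639; a·d/n = 315·518/1639 = 99.5546; b·c/n = 220·586/1639 = 78.6577
Stratum 2 (Men): n = 5966; a·d/n = 3285·1142/5966 = 628.8082; b·c/n = 390·1149/5966 = 75.1106
OR_MH = (99.5546 + 628.8082) / (78.6577 + 75.1106) = 728.3629 / 153.7683 = 4.73675

4.737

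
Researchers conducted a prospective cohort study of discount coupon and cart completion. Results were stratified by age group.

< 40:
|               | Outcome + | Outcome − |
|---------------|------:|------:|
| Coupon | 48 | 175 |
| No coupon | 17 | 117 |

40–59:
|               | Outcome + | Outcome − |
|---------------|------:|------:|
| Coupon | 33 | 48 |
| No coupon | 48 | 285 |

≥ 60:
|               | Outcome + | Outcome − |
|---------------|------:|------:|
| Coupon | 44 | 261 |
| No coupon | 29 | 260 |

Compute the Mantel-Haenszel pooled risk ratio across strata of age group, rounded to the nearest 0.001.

RR_MH = Σ(aᵢ·n₀ᵢ/nᵢ) / Σ(cᵢ·n₁ᵢ/nᵢ), with n₁ᵢ = aᵢ+bᵢ (exposed), n₀ᵢ = cᵢ+dᵢ (unexposed), nᵢ = n₁ᵢ+n₀ᵢ.
Stratum 1 (< 40): n₁ = 223, n₀ = 134, n = 357; a·n₀/n = 48·134/357 = 18.0168; c·n₁/n = 17·223/357 = 10.6190
Stratum 2 (40–59): n₁ = 81, n₀ = 333, n = 414; a·n₀/n = 33·333/414 = 26.5435; c·n₁/n = 48·81/414 = 9.3913
Stratum 3 (≥ 60): n₁ = 305, n₀ = 289, n = 594; a·n₀/n = 44·289/594 = 21.4074; c·n₁/n = 29·305/594 = 14.8906
RR_MH = (18.0168 + 26.5435 + 21.4074) / (10.6190 + 9.3913 + 14.8906) = 65.9677 / 34.9009 = 1.89014

1.890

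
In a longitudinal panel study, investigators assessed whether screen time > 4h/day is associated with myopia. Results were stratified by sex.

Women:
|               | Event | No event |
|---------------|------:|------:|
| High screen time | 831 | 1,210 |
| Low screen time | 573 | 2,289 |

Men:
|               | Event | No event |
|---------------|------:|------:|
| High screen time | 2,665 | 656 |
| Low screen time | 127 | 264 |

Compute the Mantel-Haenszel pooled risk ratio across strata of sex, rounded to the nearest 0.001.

2.175

RR_MH = Σ(aᵢ·n₀ᵢ/nᵢ) / Σ(cᵢ·n₁ᵢ/nᵢ), with n₁ᵢ = aᵢ+bᵢ (exposed), n₀ᵢ = cᵢ+dᵢ (unexposed), nᵢ = n₁ᵢ+n₀ᵢ.
Stratum 1 (Women): n₁ = 2041, n₀ = 2862, n = 4903; a·n₀/n = 831·2862/4903 = 485.0749; c·n₁/n = 573·2041/4903 = 238.5260
Stratum 2 (Men): n₁ = 3321, n₀ = 391, n = 3712; a·n₀/n = 2665·391/3712 = 280.7152; c·n₁/n = 127·3321/3712 = 113.6226
RR_MH = (485.0749 + 280.7152) / (238.5260 + 113.6226) = 765.7901 / 352.1486 = 2.17462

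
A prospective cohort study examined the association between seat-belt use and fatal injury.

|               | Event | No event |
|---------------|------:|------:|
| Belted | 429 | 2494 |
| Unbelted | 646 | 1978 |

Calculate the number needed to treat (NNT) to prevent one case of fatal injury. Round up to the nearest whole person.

Risk in treated group = 429/2923 = 0.14677; risk in control = 646/2624 = 0.24619.
Absolute risk reduction = 0.24619 − 0.14677 = 0.09942
NNT = 1 / ARR = 1 / 0.09942 = 10.058 → round up → 11

11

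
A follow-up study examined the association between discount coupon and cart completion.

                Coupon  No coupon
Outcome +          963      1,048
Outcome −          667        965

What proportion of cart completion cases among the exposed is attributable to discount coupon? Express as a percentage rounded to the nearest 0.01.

11.88

Reading the table with exposure as columns: a = 963 (Coupon, case), b = 667 (Coupon, non-case), c = 1048 (No coupon, case), d = 965.
Risk in exposed = 963/1630 = 0.59080; risk in unexposed = 1048/2013 = 0.52062.
RR = 0.59080/0.52062 = 1.13480
AR% = (RR − 1)/RR × 100 = (1.13480 − 1)/1.13480 × 100 = 11.8791%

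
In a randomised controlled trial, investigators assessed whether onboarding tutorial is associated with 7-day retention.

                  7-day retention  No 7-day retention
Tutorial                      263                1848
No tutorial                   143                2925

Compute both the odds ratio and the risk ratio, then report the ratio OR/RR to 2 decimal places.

1.09

Cells: a = 263, b = 1848, c = 143, d = 2925.
OR = (263·2925)/(1848·143) = 769275/264264 = 2.91101
Risk in exposed = 263/2111 = 0.12459; risk in unexposed = 143/3068 = 0.04661; RR = 2.67293
OR/RR = 2.91101 / 2.67293 = 1.08907
The outcome is not rare, so the OR lies further from 1 than the RR.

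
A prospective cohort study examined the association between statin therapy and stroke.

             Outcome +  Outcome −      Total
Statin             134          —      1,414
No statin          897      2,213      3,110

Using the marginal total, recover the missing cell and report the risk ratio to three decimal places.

0.329

The missing cell is in the exposed row: 1414 − 134 = 1280.
So a = 134, b = 1280, c = 897, d = 2213.
RR = [a/(a+b)] / [c/(c+d)] = (134/1414) / (897/3110) = 0.09477/0.28842 = 0.32857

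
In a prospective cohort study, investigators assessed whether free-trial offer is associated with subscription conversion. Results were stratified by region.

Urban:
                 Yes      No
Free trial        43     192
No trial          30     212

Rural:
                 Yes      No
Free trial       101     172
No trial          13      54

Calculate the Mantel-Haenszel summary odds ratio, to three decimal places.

1.885

OR_MH = Σ(aᵢdᵢ/nᵢ) / Σ(bᵢcᵢ/nᵢ), where nᵢ is the stratum total.
Stratum 1 (Urban): n = 477; a·d/n = 43·212/477 = 19.1111; b·c/n = 192·30/477 = 12.0755
Stratum 2 (Rural): n = 340; a·d/n = 101·54/340 = 16.0412; b·c/n = 172·13/340 = 6.5765
OR_MH = (19.1111 + 16.0412) / (12.0755 + 6.5765) = 35.1523 / 18.6519 = 1.88464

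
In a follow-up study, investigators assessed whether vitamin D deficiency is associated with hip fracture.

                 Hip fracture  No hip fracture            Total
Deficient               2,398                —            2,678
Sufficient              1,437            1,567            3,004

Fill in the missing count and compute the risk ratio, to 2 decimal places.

1.87

The missing cell is in the exposed row: 2678 − 2398 = 280.
So a = 2398, b = 280, c = 1437, d = 1567.
RR = [a/(a+b)] / [c/(c+d)] = (2398/2678) / (1437/3004) = 0.89544/0.47836 = 1.87190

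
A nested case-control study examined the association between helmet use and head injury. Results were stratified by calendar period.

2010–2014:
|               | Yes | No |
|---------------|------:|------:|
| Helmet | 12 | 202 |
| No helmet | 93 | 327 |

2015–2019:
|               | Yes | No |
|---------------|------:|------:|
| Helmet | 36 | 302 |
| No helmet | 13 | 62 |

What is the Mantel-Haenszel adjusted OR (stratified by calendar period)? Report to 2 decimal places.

OR_MH = Σ(aᵢdᵢ/nᵢ) / Σ(bᵢcᵢ/nᵢ), where nᵢ is the stratum total.
Stratum 1 (2010–2014): n = 634; a·d/n = 12·327/634 = 6.1893; b·c/n = 202·93/634 = 29.6309
Stratum 2 (2015–2019): n = 413; a·d/n = 36·62/413 = 5.4044; b·c/n = 302·13/413 = 9.5061
OR_MH = (6.1893 + 5.4044) / (29.6309 + 9.5061) = 11.5936 / 39.1370 = 0.29623

0.30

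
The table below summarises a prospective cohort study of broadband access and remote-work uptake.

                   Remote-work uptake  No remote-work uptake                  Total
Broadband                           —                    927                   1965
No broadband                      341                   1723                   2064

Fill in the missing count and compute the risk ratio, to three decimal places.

3.197

The missing cell is in the exposed row: 1965 − 927 = 1038.
So a = 1038, b = 927, c = 341, d = 1723.
RR = [a/(a+b)] / [c/(c+d)] = (1038/1965) / (341/2064) = 0.52824/0.16521 = 3.19735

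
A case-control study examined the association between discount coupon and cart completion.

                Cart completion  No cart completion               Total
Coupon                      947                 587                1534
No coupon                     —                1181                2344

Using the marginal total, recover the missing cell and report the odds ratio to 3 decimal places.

1.638

The missing cell is in the unexposed row: 2344 − 1181 = 1163.
So a = 947, b = 587, c = 1163, d = 1181.
OR = (a·d)/(b·c) = (947 × 1181) / (587 × 1163) = 1118407 / 682681 = 1.63826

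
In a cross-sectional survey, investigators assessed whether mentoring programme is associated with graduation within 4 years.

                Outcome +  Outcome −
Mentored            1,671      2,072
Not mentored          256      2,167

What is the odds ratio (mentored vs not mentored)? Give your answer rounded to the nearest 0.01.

Cells: a = 1671, b = 2072, c = 256, d = 2167.
OR = (a·d)/(b·c) = (1671 × 2167) / (2072 × 256) = 3621057 / 530432 = 6.82662
The odds of graduation within 4 years are about 6.83 times as high in the mentored group.

6.83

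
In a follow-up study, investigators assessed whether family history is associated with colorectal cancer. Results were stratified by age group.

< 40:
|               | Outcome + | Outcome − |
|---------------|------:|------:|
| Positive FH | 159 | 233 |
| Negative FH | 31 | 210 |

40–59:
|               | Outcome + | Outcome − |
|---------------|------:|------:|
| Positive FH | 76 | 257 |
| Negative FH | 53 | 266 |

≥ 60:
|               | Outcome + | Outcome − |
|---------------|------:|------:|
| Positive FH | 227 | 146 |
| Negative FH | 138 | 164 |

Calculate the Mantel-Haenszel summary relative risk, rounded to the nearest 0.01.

1.63

RR_MH = Σ(aᵢ·n₀ᵢ/nᵢ) / Σ(cᵢ·n₁ᵢ/nᵢ), with n₁ᵢ = aᵢ+bᵢ (exposed), n₀ᵢ = cᵢ+dᵢ (unexposed), nᵢ = n₁ᵢ+n₀ᵢ.
Stratum 1 (< 40): n₁ = 392, n₀ = 241, n = 633; a·n₀/n = 159·241/633 = 60.5355; c·n₁/n = 31·392/633 = 19.1975
Stratum 2 (40–59): n₁ = 333, n₀ = 319, n = 652; a·n₀/n = 76·319/652 = 37.1840; c·n₁/n = 53·333/652 = 27.0690
Stratum 3 (≥ 60): n₁ = 373, n₀ = 302, n = 675; a·n₀/n = 227·302/675 = 101.5615; c·n₁/n = 138·373/675 = 76.2578
RR_MH = (60.5355 + 37.1840 + 101.5615) / (19.1975 + 27.0690 + 76.2578) = 199.2811 / 122.5243 = 1.62646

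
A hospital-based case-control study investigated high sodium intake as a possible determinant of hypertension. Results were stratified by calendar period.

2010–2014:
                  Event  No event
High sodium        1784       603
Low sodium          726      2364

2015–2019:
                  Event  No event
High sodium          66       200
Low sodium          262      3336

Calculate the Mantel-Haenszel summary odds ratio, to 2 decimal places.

8.85

OR_MH = Σ(aᵢdᵢ/nᵢ) / Σ(bᵢcᵢ/nᵢ), where nᵢ is the stratum total.
Stratum 1 (2010–2014): n = 5477; a·d/n = 1784·2364/5477 = 770.0157; b·c/n = 603·726/5477 = 79.9303
Stratum 2 (2015–2019): n = 3864; a·d/n = 66·3336/3864 = 56.9814; b·c/n = 200·262/3864 = 13.5611
OR_MH = (770.0157 + 56.9814) / (79.9303 + 13.5611) = 826.9971 / 93.4913 = 8.84571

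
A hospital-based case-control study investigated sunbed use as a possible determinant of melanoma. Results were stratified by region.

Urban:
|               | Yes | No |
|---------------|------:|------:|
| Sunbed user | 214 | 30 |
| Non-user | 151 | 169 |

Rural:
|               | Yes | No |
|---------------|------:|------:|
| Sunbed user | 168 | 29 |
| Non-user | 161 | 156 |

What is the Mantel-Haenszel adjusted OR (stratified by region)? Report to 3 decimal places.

OR_MH = Σ(aᵢdᵢ/nᵢ) / Σ(bᵢcᵢ/nᵢ), where nᵢ is the stratum total.
Stratum 1 (Urban): n = 564; a·d/n = 214·169/564 = 64.1241; b·c/n = 30·151/564 = 8.0319
Stratum 2 (Rural): n = 514; a·d/n = 168·156/514 = 50.9883; b·c/n = 29·161/514 = 9.0837
OR_MH = (64.1241 + 50.9883) / (8.0319 + 9.0837) = 115.1124 / 17.1156 = 6.72560

6.726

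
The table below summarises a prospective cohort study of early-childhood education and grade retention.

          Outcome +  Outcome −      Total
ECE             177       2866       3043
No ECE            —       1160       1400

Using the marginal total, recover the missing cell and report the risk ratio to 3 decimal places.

The missing cell is in the unexposed row: 1400 − 1160 = 240.
So a = 177, b = 2866, c = 240, d = 1160.
RR = [a/(a+b)] / [c/(c+d)] = (177/3043) / (240/1400) = 0.05817/0.17143 = 0.33930

0.339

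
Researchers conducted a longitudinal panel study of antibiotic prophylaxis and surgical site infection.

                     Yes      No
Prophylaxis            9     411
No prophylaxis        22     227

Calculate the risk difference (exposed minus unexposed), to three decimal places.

Cells: a = 9, b = 411, c = 22, d = 227.
Risk in exposed = 9/420 = 0.021429; risk in unexposed = 22/249 = 0.088353.
Risk difference = 0.021429 − 0.088353 = -0.066925

-0.067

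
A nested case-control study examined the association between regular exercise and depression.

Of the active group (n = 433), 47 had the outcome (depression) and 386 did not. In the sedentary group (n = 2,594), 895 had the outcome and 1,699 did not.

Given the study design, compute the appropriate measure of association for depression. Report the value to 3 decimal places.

From the description: a = 47, b = 386, c = 895, d = 1699.
This is a nested case-control study: participants were sampled on outcome status, so risks in the source population cannot be estimated directly — relative risk is not valid here. The odds ratio is the appropriate measure.
OR = (a·d)/(b·c) = (47 × 1699) / (386 × 895) = 79853 / 345470 = 0.23114

0.231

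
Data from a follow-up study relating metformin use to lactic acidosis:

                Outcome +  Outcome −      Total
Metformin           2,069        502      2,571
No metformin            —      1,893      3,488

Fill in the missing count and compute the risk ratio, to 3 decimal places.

1.760

The missing cell is in the unexposed row: 3488 − 1893 = 1595.
So a = 2069, b = 502, c = 1595, d = 1893.
RR = [a/(a+b)] / [c/(c+d)] = (2069/2571) / (1595/3488) = 0.80475/0.45728 = 1.75984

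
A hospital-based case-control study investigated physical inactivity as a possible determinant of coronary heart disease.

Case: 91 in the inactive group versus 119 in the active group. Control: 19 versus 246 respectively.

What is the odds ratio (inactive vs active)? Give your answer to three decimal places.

9.901

From the description: a = 91, b = 19, c = 119, d = 246.
OR = (a·d)/(b·c) = (91 × 246) / (19 × 119) = 22386 / 2261 = 9.90093
The odds of coronary heart disease are about 9.90 times as high in the inactive group.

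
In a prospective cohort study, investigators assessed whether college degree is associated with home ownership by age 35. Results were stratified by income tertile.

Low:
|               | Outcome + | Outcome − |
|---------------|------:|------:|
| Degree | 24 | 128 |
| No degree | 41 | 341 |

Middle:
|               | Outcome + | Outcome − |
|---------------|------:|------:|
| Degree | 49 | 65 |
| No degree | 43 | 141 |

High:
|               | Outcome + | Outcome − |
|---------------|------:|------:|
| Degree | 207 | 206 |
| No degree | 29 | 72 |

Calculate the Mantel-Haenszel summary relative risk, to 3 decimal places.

RR_MH = Σ(aᵢ·n₀ᵢ/nᵢ) / Σ(cᵢ·n₁ᵢ/nᵢ), with n₁ᵢ = aᵢ+bᵢ (exposed), n₀ᵢ = cᵢ+dᵢ (unexposed), nᵢ = n₁ᵢ+n₀ᵢ.
Stratum 1 (Low): n₁ = 152, n₀ = 382, n = 534; a·n₀/n = 24·382/534 = 17.1685; c·n₁/n = 41·152/534 = 11.6704
Stratum 2 (Middle): n₁ = 114, n₀ = 184, n = 298; a·n₀/n = 49·184/298 = 30.2550; c·n₁/n = 43·114/298 = 16.4497
Stratum 3 (High): n₁ = 413, n₀ = 101, n = 514; a·n₀/n = 207·101/514 = 40.6751; c·n₁/n = 29·413/514 = 23.3016
RR_MH = (17.1685 + 30.2550 + 40.6751) / (11.6704 + 16.4497 + 23.3016) = 88.0987 / 51.4216 = 1.71326

1.713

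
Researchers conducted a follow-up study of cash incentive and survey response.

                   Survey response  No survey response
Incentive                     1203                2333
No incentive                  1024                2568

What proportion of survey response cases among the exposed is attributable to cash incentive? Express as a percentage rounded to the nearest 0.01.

16.21

Cells: a = 1203, b = 2333, c = 1024, d = 2568.
Risk in exposed = 1203/3536 = 0.34021; risk in unexposed = 1024/3592 = 0.28508.
RR = 0.34021/0.28508 = 1.19341
AR% = (RR − 1)/RR × 100 = (1.19341 − 1)/1.19341 × 100 = 16.2065%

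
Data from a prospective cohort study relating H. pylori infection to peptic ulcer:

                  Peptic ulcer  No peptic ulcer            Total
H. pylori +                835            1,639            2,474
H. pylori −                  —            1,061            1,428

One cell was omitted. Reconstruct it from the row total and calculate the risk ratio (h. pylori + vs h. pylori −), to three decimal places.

1.313

The missing cell is in the unexposed row: 1428 − 1061 = 367.
So a = 835, b = 1639, c = 367, d = 1061.
RR = [a/(a+b)] / [c/(c+d)] = (835/2474) / (367/1428) = 0.33751/0.25700 = 1.31325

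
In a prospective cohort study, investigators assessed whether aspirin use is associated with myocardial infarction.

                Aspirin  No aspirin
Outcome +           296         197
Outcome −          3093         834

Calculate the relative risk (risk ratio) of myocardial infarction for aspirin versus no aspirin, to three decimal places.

0.457

Reading the table with exposure as columns: a = 296 (Aspirin, case), b = 3093 (Aspirin, non-case), c = 197 (No aspirin, case), d = 834.
Risk in exposed = 296/3389 = 0.08734; risk in unexposed = 197/1031 = 0.19108.
RR = 0.08734 / 0.19108 = 0.45710
The risk is 54% lower among the exposed than among the unexposed.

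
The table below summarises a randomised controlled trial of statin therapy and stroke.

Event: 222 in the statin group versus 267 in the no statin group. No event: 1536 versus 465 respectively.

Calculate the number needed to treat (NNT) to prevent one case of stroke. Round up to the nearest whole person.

5

Risk in treated group = 222/1758 = 0.12628; risk in control = 267/732 = 0.36475.
Absolute risk reduction = 0.36475 − 0.12628 = 0.23847
NNT = 1 / ARR = 1 / 0.23847 = 4.193 → round up → 5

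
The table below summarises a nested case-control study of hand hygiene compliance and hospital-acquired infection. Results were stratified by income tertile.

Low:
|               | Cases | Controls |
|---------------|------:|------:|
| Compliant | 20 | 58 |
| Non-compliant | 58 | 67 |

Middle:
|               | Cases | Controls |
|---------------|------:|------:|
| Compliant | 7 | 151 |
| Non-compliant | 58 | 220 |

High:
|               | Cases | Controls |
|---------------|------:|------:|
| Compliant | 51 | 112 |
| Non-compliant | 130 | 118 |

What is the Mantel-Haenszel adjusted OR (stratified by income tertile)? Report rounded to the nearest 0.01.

0.34

OR_MH = Σ(aᵢdᵢ/nᵢ) / Σ(bᵢcᵢ/nᵢ), where nᵢ is the stratum total.
Stratum 1 (Low): n = 203; a·d/n = 20·67/203 = 6.6010; b·c/n = 58·58/203 = 16.5714
Stratum 2 (Middle): n = 436; a·d/n = 7·220/436 = 3.5321; b·c/n = 151·58/436 = 20.0872
Stratum 3 (High): n = 411; a·d/n = 51·118/411 = 14.6423; b·c/n = 112·130/411 = 35.4258
OR_MH = (6.6010 + 3.5321 + 14.6423) / (16.5714 + 20.0872 + 35.4258) = 24.7754 / 72.0844 = 0.34370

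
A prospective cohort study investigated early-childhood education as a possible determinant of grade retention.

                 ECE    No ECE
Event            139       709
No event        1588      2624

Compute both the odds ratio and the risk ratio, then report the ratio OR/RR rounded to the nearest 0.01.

Reading the table with exposure as columns: a = 139 (ECE, case), b = 1588 (ECE, non-case), c = 709 (No ECE, case), d = 2624.
OR = (139·2624)/(1588·709) = 364736/1125892 = 0.32395
Risk in exposed = 139/1727 = 0.08049; risk in unexposed = 709/3333 = 0.21272; RR = 0.37837
OR/RR = 0.32395 / 0.37837 = 0.85619
The outcome is not rare, so the OR lies further from 1 than the RR.

0.86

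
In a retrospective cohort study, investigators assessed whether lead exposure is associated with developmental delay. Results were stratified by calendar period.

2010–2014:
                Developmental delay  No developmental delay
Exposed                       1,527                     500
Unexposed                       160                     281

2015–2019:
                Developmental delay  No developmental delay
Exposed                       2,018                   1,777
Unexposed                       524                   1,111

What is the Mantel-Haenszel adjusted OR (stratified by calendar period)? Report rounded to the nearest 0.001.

OR_MH = Σ(aᵢdᵢ/nᵢ) / Σ(bᵢcᵢ/nᵢ), where nᵢ is the stratum total.
Stratum 1 (2010–2014): n = 2468; a·d/n = 1527·281/2468 = 173.8602; b·c/n = 500·160/2468 = 32.4149
Stratum 2 (2015–2019): n = 5430; a·d/n = 2018·1111/5430 = 412.8910; b·c/n = 1777·524/5430 = 171.4821
OR_MH = (173.8602 + 412.8910) / (32.4149 + 171.4821) = 586.7512 / 203.8970 = 2.87768

2.878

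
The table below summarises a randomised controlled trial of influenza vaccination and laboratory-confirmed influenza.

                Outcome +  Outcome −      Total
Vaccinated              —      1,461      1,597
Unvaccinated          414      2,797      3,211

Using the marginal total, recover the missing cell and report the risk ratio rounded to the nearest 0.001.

The missing cell is in the exposed row: 1597 − 1461 = 136.
So a = 136, b = 1461, c = 414, d = 2797.
RR = [a/(a+b)] / [c/(c+d)] = (136/1597) / (414/3211) = 0.08516/0.12893 = 0.66050

0.661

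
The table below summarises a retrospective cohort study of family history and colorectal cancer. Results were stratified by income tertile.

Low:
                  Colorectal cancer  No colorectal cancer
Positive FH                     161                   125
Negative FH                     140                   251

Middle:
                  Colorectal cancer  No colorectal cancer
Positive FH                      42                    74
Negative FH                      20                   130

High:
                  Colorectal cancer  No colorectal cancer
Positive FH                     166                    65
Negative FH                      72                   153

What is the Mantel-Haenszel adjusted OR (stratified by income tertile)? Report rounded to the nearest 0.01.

OR_MH = Σ(aᵢdᵢ/nᵢ) / Σ(bᵢcᵢ/nᵢ), where nᵢ is the stratum total.
Stratum 1 (Low): n = 677; a·d/n = 161·251/677 = 59.6913; b·c/n = 125·140/677 = 25.8493
Stratum 2 (Middle): n = 266; a·d/n = 42·130/266 = 20.5263; b·c/n = 74·20/266 = 5.5639
Stratum 3 (High): n = 456; a·d/n = 166·153/456 = 55.6974; b·c/n = 65·72/456 = 10.2632
OR_MH = (59.6913 + 20.5263 + 55.6974) / (25.8493 + 5.5639 + 10.2632) = 135.9150 / 41.6764 = 3.26120

3.26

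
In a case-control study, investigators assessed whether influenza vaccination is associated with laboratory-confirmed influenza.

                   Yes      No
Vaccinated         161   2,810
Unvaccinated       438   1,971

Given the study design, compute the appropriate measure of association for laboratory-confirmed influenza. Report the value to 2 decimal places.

Cells: a = 161, b = 2810, c = 438, d = 1971.
This is a case-control study: participants were sampled on outcome status, so risks in the source population cannot be estimated directly — relative risk is not valid here. The odds ratio is the appropriate measure.
OR = (a·d)/(b·c) = (161 × 1971) / (2810 × 438) = 317331 / 1230780 = 0.25783

0.26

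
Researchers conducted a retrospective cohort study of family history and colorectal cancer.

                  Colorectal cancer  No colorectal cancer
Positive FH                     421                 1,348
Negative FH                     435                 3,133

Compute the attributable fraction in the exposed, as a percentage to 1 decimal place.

48.8

Cells: a = 421, b = 1348, c = 435, d = 3133.
Risk in exposed = 421/1769 = 0.23799; risk in unexposed = 435/3568 = 0.12192.
RR = 0.23799/0.12192 = 1.95205
AR% = (RR − 1)/RR × 100 = (1.95205 − 1)/1.95205 × 100 = 48.7717%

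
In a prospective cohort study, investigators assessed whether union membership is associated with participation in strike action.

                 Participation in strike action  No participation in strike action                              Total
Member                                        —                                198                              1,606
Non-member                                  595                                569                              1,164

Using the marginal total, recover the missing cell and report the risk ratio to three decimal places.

1.715

The missing cell is in the exposed row: 1606 − 198 = 1408.
So a = 1408, b = 198, c = 595, d = 569.
RR = [a/(a+b)] / [c/(c+d)] = (1408/1606) / (595/1164) = 0.87671/0.51117 = 1.71511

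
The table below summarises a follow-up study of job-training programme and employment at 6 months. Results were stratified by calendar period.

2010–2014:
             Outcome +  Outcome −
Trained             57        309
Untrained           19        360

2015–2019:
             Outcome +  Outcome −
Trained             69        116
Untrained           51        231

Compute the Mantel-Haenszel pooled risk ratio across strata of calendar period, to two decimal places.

2.39

RR_MH = Σ(aᵢ·n₀ᵢ/nᵢ) / Σ(cᵢ·n₁ᵢ/nᵢ), with n₁ᵢ = aᵢ+bᵢ (exposed), n₀ᵢ = cᵢ+dᵢ (unexposed), nᵢ = n₁ᵢ+n₀ᵢ.
Stratum 1 (2010–2014): n₁ = 366, n₀ = 379, n = 745; a·n₀/n = 57·379/745 = 28.9973; c·n₁/n = 19·366/745 = 9.3342
Stratum 2 (2015–2019): n₁ = 185, n₀ = 282, n = 467; a·n₀/n = 69·282/467 = 41.6660; c·n₁/n = 51·185/467 = 20.2034
RR_MH = (28.9973 + 41.6660) / (9.3342 + 20.2034) = 70.6633 / 29.5377 = 2.39231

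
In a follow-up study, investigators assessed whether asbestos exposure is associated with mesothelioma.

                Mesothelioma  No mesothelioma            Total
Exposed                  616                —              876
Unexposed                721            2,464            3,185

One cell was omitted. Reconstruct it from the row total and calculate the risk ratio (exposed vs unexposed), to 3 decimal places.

The missing cell is in the exposed row: 876 − 616 = 260.
So a = 616, b = 260, c = 721, d = 2464.
RR = [a/(a+b)] / [c/(c+d)] = (616/876) / (721/3185) = 0.70320/0.22637 = 3.10635

3.106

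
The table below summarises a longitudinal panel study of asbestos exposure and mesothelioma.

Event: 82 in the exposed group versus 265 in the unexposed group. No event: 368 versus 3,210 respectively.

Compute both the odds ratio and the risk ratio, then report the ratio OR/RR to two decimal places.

From the description: a = 82, b = 368, c = 265, d = 3210.
OR = (82·3210)/(368·265) = 263220/97520 = 2.69914
Risk in exposed = 82/450 = 0.18222; risk in unexposed = 265/3475 = 0.07626; RR = 2.38952
OR/RR = 2.69914 / 2.38952 = 1.12957
The outcome is not rare, so the OR lies further from 1 than the RR.

1.13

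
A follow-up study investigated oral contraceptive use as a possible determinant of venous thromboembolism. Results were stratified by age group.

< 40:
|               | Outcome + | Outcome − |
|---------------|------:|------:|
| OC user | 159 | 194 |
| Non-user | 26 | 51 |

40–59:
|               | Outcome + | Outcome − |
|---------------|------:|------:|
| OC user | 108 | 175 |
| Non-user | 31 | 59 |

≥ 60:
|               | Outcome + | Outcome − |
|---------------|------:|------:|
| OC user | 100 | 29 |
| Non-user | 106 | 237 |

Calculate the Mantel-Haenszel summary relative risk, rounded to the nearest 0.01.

1.72

RR_MH = Σ(aᵢ·n₀ᵢ/nᵢ) / Σ(cᵢ·n₁ᵢ/nᵢ), with n₁ᵢ = aᵢ+bᵢ (exposed), n₀ᵢ = cᵢ+dᵢ (unexposed), nᵢ = n₁ᵢ+n₀ᵢ.
Stratum 1 (< 40): n₁ = 353, n₀ = 77, n = 430; a·n₀/n = 159·77/430 = 28.4721; c·n₁/n = 26·353/430 = 21.3442
Stratum 2 (40–59): n₁ = 283, n₀ = 90, n = 373; a·n₀/n = 108·90/373 = 26.0590; c·n₁/n = 31·283/373 = 23.5201
Stratum 3 (≥ 60): n₁ = 129, n₀ = 343, n = 472; a·n₀/n = 100·343/472 = 72.6695; c·n₁/n = 106·129/472 = 28.9703
RR_MH = (28.4721 + 26.0590 + 72.6695) / (21.3442 + 23.5201 + 28.9703) = 127.2006 / 73.8346 = 1.72278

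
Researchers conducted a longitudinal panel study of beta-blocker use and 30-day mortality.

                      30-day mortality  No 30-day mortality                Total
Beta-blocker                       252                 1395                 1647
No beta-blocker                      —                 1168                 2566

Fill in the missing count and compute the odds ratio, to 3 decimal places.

0.151

The missing cell is in the unexposed row: 2566 − 1168 = 1398.
So a = 252, b = 1395, c = 1398, d = 1168.
OR = (a·d)/(b·c) = (252 × 1168) / (1395 × 1398) = 294336 / 1950210 = 0.15093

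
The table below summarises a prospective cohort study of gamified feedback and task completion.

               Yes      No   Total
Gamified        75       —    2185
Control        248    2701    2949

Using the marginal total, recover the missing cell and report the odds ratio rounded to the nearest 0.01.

The missing cell is in the exposed row: 2185 − 75 = 2110.
So a = 75, b = 2110, c = 248, d = 2701.
OR = (a·d)/(b·c) = (75 × 2701) / (2110 × 248) = 202575 / 523280 = 0.38713

0.39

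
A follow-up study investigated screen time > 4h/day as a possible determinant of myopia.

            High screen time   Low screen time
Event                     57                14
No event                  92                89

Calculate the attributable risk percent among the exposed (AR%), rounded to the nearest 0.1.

64.5

Reading the table with exposure as columns: a = 57 (High screen time, case), b = 92 (High screen time, non-case), c = 14 (Low screen time, case), d = 89.
Risk in exposed = 57/149 = 0.38255; risk in unexposed = 14/103 = 0.13592.
RR = 0.38255/0.13592 = 2.81448
AR% = (RR − 1)/RR × 100 = (2.81448 − 1)/2.81448 × 100 = 64.4694%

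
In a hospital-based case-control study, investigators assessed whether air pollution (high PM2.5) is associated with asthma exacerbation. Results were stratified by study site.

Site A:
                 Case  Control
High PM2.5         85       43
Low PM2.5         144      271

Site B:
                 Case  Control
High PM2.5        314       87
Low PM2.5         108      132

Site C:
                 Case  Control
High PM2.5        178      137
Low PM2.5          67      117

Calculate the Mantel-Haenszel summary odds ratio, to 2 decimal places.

3.35

OR_MH = Σ(aᵢdᵢ/nᵢ) / Σ(bᵢcᵢ/nᵢ), where nᵢ is the stratum total.
Stratum 1 (Site A): n = 543; a·d/n = 85·271/543 = 42.4217; b·c/n = 43·144/543 = 11.4033
Stratum 2 (Site B): n = 641; a·d/n = 314·132/641 = 64.6615; b·c/n = 87·108/641 = 14.6583
Stratum 3 (Site C): n = 499; a·d/n = 178·117/499 = 41.7355; b·c/n = 137·67/499 = 18.3948
OR_MH = (42.4217 + 64.6615 + 41.7355) / (11.4033 + 14.6583 + 18.3948) = 148.8187 / 44.4565 = 3.34752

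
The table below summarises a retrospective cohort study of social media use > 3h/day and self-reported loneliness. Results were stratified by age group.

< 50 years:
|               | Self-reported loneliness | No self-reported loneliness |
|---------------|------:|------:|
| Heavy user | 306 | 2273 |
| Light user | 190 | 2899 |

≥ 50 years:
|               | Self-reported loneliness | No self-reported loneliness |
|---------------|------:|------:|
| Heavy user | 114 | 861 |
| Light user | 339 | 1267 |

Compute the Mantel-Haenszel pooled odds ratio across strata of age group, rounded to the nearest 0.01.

1.12

OR_MH = Σ(aᵢdᵢ/nᵢ) / Σ(bᵢcᵢ/nᵢ), where nᵢ is the stratum total.
Stratum 1 (< 50 years): n = 5668; a·d/n = 306·2899/5668 = 156.5092; b·c/n = 2273·190/5668 = 76.1944
Stratum 2 (≥ 50 years): n = 2581; a·d/n = 114·1267/2581 = 55.9620; b·c/n = 861·339/2581 = 113.0876
OR_MH = (156.5092 + 55.9620) / (76.1944 + 113.0876) = 212.4712 / 189.2820 = 1.12251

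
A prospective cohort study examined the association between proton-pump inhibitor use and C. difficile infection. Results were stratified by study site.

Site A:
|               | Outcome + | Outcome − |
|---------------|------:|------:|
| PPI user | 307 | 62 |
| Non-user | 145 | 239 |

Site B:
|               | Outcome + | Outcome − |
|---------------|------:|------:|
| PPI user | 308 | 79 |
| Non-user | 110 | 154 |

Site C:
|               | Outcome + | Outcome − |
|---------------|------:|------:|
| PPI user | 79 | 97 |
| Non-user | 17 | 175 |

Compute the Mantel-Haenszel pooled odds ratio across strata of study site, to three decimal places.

6.983

OR_MH = Σ(aᵢdᵢ/nᵢ) / Σ(bᵢcᵢ/nᵢ), where nᵢ is the stratum total.
Stratum 1 (Site A): n = 753; a·d/n = 307·239/753 = 97.4409; b·c/n = 62·145/753 = 11.9389
Stratum 2 (Site B): n = 651; a·d/n = 308·154/651 = 72.8602; b·c/n = 79·110/651 = 13.3487
Stratum 3 (Site C): n = 368; a·d/n = 79·175/368 = 37.5679; b·c/n = 97·17/368 = 4.4810
OR_MH = (97.4409 + 72.8602 + 37.5679) / (11.9389 + 13.3487 + 4.4810) = 207.8691 / 29.7686 = 6.98283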